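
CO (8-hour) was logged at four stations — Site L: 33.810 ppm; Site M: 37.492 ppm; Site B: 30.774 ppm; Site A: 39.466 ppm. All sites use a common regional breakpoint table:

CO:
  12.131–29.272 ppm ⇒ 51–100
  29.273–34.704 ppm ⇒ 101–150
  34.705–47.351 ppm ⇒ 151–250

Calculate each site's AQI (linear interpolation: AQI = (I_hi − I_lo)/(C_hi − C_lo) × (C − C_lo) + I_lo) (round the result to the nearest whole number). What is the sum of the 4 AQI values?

Site L: 33.810 ∈ [29.273, 34.704] ↔ index [101, 150].
101 + (33.810−29.273)·(150−101)/(34.704−29.273) = 101 + 4.537·49/5.431 ≈ 141.93, so AQI = 142.
Site M: 37.492 lies in 34.705–47.351, so I_lo=151, I_hi=250, C_lo=34.705, C_hi=47.351.
(250−151)/(47.351−34.705) × (37.492−34.705) + 151 = 99/12.646 × 2.787 + 151 ≈ 172.82 → 173.
Site B: 30.774 ∈ [29.273, 34.704] ↔ index [101, 150].
101 + (30.774−29.273)·(150−101)/(34.704−29.273) = 101 + 1.501·49/5.431 ≈ 114.54, so AQI = 115.
Site A: 39.466 ∈ [34.705, 47.351] ↔ index [151, 250].
151 + (39.466−34.705)·(250−151)/(47.351−34.705) = 151 + 4.761·99/12.646 ≈ 188.27, so AQI = 188.
AQIs: Site L=142, Site M=173, Site B=115, Site A=188. Sum = 142 + 173 + 115 + 188 = 618.

618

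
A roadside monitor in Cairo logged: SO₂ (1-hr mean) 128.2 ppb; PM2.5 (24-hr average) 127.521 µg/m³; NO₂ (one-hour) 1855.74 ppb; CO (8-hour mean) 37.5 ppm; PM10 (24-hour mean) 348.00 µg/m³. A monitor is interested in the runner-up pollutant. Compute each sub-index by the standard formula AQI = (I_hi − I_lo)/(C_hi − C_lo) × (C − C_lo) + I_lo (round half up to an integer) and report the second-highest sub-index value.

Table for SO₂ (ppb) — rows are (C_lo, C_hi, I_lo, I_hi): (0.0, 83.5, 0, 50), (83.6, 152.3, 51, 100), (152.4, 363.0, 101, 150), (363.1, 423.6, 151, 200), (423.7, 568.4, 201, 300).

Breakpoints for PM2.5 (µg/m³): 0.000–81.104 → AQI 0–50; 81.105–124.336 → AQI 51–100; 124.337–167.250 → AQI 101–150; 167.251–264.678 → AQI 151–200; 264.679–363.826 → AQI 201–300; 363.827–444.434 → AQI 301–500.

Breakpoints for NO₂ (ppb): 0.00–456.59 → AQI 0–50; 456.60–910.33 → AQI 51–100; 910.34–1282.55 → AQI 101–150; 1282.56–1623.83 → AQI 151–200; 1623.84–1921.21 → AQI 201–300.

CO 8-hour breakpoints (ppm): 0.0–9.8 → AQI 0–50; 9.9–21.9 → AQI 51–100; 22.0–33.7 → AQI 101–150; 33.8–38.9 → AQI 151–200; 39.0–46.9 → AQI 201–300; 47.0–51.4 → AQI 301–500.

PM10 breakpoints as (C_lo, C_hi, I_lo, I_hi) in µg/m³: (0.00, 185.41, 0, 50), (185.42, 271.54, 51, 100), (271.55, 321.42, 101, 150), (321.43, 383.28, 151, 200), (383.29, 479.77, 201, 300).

SO₂: row 83.6–152.3 (AQI 51–100). (100−51)·(128.2−83.6)/(152.3−83.6) + 51 = 49·44.6/68.7 + 51 ≈ 82.81 → 83.
PM2.5: row 124.337–167.250 (AQI 101–150). (150−101)·(127.521−124.337)/(167.250−124.337) + 101 = 49·3.184/42.913 + 101 ≈ 104.64 → 105.
NO₂: row 1623.84–1921.21 (AQI 201–300). (300−201)·(1855.74−1623.84)/(1921.21−1623.84) + 201 = 99·231.90/297.37 + 201 ≈ 278.20 → 278.
CO: 37.5 ∈ [33.8, 38.9] ↔ index [151, 200].
151 + (37.5−33.8)·(200−151)/(38.9−33.8) = 151 + 3.7·49/5.1 ≈ 186.55, so AQI = 187.
PM10: 348.00 lies in 321.43–383.28, so I_lo=151, I_hi=200, C_lo=321.43, C_hi=383.28.
(200−151)/(383.28−321.43) × (348.00−321.43) + 151 = 49/61.85 × 26.57 + 151 ≈ 172.05 → 172.
Sub-indices: SO₂→83, PM2.5→105, NO₂→278, CO→187, PM10→172. Ranked high→low: 278, 187, 172, 105, 83. Second-highest sub-index = 187.

187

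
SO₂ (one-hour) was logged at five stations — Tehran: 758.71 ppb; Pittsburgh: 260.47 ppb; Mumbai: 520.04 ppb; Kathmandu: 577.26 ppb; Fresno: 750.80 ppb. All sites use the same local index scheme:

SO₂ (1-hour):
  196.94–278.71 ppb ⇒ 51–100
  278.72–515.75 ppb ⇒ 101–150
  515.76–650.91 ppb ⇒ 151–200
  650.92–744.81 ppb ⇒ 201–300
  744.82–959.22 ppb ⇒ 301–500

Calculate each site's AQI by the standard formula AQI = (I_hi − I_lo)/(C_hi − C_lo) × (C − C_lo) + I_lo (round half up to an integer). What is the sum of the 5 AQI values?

1036

Tehran: 758.71 ∈ [744.82, 959.22] ↔ index [301, 500].
301 + (758.71−744.82)·(500−301)/(959.22−744.82) = 301 + 13.89·199/214.40 ≈ 313.89, so AQI = 314.
Pittsburgh: 260.47 lies in 196.94–278.71, so I_lo=51, I_hi=100, C_lo=196.94, C_hi=278.71.
(100−51)/(278.71−196.94) × (260.47−196.94) + 51 = 49/81.77 × 63.53 + 51 ≈ 89.07 → 89.
Mumbai: row 515.76–650.91 (AQI 151–200). (200−151)·(520.04−515.76)/(650.91−515.76) + 151 = 49·4.28/135.15 + 151 ≈ 152.55 → 153.
Kathmandu: 577.26 ∈ [515.76, 650.91] ↔ index [151, 200].
151 + (577.26−515.76)·(200−151)/(650.91−515.76) = 151 + 61.50·49/135.15 ≈ 173.30, so AQI = 173.
Fresno: 750.80 ∈ [744.82, 959.22] ↔ index [301, 500].
301 + (750.80−744.82)·(500−301)/(959.22−744.82) = 301 + 5.98·199/214.40 ≈ 306.55, so AQI = 307.
AQIs: Tehran=314, Pittsburgh=89, Mumbai=153, Kathmandu=173, Fresno=307. Sum = 314 + 89 + 153 + 173 + 307 = 1036.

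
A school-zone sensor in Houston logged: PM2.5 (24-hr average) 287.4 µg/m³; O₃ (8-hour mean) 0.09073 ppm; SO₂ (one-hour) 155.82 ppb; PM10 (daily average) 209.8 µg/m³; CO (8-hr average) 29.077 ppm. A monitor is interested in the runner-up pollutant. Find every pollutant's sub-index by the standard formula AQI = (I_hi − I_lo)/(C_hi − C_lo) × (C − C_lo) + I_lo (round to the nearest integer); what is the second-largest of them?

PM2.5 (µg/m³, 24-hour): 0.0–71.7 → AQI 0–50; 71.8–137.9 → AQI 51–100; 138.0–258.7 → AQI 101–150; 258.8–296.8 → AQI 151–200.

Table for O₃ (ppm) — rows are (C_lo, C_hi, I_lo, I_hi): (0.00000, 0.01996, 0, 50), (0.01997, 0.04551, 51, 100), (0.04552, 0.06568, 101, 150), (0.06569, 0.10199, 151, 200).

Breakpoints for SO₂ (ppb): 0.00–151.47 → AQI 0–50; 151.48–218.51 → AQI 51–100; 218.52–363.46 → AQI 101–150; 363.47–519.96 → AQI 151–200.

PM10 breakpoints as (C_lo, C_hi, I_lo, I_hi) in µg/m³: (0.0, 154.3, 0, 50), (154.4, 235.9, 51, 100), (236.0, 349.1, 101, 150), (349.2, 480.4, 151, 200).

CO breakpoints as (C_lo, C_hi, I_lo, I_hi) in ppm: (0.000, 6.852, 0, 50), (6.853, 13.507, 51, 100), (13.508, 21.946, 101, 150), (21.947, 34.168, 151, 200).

PM2.5: 287.4 lies in 258.8–296.8, so I_lo=151, I_hi=200, C_lo=258.8, C_hi=296.8.
(200−151)/(296.8−258.8) × (287.4−258.8) + 151 = 49/38.0 × 28.6 + 151 ≈ 187.88 → 188.
O₃: 0.09073 ∈ [0.06569, 0.10199] ↔ index [151, 200].
151 + (0.09073−0.06569)·(200−151)/(0.10199−0.06569) = 151 + 0.02504·49/0.03630 ≈ 184.80, so AQI = 185.
SO₂: row 151.48–218.51 (AQI 51–100). (100−51)·(155.82−151.48)/(218.51−151.48) + 51 = 49·4.34/67.03 + 51 ≈ 54.17 → 54.
PM10: 209.8 ∈ [154.4, 235.9] ↔ index [51, 100].
51 + (209.8−154.4)·(100−51)/(235.9−154.4) = 51 + 55.4·49/81.5 ≈ 84.31, so AQI = 84.
CO: 29.077 ∈ [21.947, 34.168] ↔ index [151, 200].
151 + (29.077−21.947)·(200−151)/(34.168−21.947) = 151 + 7.130·49/12.221 ≈ 179.59, so AQI = 180.
Sub-indices: PM2.5→188, O₃→185, SO₂→54, PM10→84, CO→180. Ranked high→low: 188, 185, 180, 84, 54. Second-highest sub-index = 185.

185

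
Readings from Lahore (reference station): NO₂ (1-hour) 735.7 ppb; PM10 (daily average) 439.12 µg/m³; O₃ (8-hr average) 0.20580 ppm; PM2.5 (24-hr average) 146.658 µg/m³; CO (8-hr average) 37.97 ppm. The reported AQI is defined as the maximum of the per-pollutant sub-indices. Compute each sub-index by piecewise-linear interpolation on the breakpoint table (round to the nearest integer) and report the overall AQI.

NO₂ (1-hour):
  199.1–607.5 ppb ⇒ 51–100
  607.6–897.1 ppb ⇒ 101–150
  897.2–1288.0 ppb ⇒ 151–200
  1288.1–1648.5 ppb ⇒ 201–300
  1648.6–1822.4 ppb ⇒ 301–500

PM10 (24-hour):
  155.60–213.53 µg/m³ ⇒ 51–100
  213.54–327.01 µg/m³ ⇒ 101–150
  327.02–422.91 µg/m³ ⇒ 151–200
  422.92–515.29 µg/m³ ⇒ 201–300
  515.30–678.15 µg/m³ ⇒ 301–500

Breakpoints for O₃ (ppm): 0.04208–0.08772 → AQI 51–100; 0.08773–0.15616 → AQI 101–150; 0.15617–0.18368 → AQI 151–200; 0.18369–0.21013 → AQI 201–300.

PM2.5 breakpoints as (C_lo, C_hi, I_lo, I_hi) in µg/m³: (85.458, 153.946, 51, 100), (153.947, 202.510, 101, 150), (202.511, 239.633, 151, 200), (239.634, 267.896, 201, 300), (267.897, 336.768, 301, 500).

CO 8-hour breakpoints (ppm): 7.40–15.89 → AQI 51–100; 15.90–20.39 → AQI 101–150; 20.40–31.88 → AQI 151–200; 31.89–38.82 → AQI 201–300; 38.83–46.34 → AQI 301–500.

288

NO₂: 735.7 lies in 607.6–897.1, so I_lo=101, I_hi=150, C_lo=607.6, C_hi=897.1.
(150−101)/(897.1−607.6) × (735.7−607.6) + 101 = 49/289.5 × 128.1 + 101 ≈ 122.68 → 123.
PM10 439.12: bracket 422.92–515.29 → index 201–300; slope 99/92.37, offset 16.20.
AQI = 201 + 99/92.37·16.20 ≈ 218.36 ⇒ 218.
O₃: 0.20580 ∈ [0.18369, 0.21013] ↔ index [201, 300].
201 + (0.20580−0.18369)·(300−201)/(0.21013−0.18369) = 201 + 0.02211·99/0.02644 ≈ 283.79, so AQI = 284.
PM2.5: 146.658 ∈ [85.458, 153.946] ↔ index [51, 100].
51 + (146.658−85.458)·(100−51)/(153.946−85.458) = 51 + 61.200·49/68.488 ≈ 94.79, so AQI = 95.
CO 37.97: bracket 31.89–38.82 → index 201–300; slope 99/6.93, offset 6.08.
AQI = 201 + 99/6.93·6.08 ≈ 287.86 ⇒ 288.
Sub-indices: NO₂→123, PM10→218, O₃→284, PM2.5→95, CO→288. Overall AQI = max = 288; dominant pollutant is CO.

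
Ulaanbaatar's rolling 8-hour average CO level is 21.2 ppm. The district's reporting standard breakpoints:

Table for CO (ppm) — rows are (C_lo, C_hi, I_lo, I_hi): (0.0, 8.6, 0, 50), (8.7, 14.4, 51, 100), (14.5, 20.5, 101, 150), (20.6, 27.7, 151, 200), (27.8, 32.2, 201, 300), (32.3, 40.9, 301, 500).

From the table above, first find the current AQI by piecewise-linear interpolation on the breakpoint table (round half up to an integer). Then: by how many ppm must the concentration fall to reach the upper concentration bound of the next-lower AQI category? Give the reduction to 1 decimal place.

0.7

CO: row 20.6–27.7 (AQI 151–200). (200−151)·(21.2−20.6)/(27.7−20.6) + 151 = 49·0.6/7.1 + 151 ≈ 155.14 → 155.
Current AQI 155 is in the Unhealthy range (151–200). The next-lower category tops out at AQI 150, whose upper concentration bound is 20.5 ppm.
Reduction needed = 21.2 − 20.5 = 0.7 ppm.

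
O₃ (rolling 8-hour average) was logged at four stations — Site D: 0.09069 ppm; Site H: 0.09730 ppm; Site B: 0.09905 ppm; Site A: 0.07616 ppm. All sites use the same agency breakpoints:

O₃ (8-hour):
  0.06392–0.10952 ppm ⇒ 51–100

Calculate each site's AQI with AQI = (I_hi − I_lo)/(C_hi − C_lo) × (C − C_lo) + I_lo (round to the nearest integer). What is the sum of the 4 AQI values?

320

Site D: row 0.06392–0.10952 (AQI 51–100). (100−51)·(0.09069−0.06392)/(0.10952−0.06392) + 51 = 49·0.02677/0.04560 + 51 ≈ 79.77 → 80.
Site H 0.09730: bracket 0.06392–0.10952 → index 51–100; slope 49/0.04560, offset 0.03338.
AQI = 51 + 49/0.04560·0.03338 ≈ 86.87 ⇒ 87.
Site B: row 0.06392–0.10952 (AQI 51–100). (100−51)·(0.09905−0.06392)/(0.10952−0.06392) + 51 = 49·0.03513/0.04560 + 51 ≈ 88.75 → 89.
Site A 0.07616: bracket 0.06392–0.10952 → index 51–100; slope 49/0.04560, offset 0.01224.
AQI = 51 + 49/0.04560·0.01224 ≈ 64.15 ⇒ 64.
AQIs: Site D=80, Site H=87, Site B=89, Site A=64. Sum = 80 + 87 + 89 + 64 = 320.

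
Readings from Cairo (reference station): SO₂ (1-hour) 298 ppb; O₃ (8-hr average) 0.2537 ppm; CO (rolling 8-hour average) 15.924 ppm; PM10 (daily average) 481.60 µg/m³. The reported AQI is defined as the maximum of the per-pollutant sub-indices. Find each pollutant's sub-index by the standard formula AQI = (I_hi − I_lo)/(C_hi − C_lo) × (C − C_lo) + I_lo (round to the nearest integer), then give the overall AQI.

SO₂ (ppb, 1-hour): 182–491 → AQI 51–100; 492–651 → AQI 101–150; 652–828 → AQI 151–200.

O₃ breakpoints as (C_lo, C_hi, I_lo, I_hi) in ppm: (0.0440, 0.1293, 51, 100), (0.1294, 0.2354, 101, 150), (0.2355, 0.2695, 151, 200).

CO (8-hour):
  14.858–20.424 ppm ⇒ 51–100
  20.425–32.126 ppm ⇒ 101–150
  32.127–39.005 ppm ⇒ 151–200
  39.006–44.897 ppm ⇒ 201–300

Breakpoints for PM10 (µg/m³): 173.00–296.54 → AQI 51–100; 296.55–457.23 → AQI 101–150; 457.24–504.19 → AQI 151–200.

177

SO₂ 298: bracket 182–491 → index 51–100; slope 49/309, offset 116.
AQI = 51 + 49/309·116 ≈ 69.39 ⇒ 69.
O₃: 0.2537 lies in 0.2355–0.2695, so I_lo=151, I_hi=200, C_lo=0.2355, C_hi=0.2695.
(200−151)/(0.2695−0.2355) × (0.2537−0.2355) + 151 = 49/0.0340 × 0.0182 + 151 ≈ 177.23 → 177.
CO: 15.924 lies in 14.858–20.424, so I_lo=51, I_hi=100, C_lo=14.858, C_hi=20.424.
(100−51)/(20.424−14.858) × (15.924−14.858) + 51 = 49/5.566 × 1.066 + 51 ≈ 60.38 → 60.
PM10 481.60: bracket 457.24–504.19 → index 151–200; slope 49/46.95, offset 24.36.
AQI = 151 + 49/46.95·24.36 ≈ 176.42 ⇒ 176.
Sub-indices: SO₂→69, O₃→177, CO→60, PM10→176. Overall AQI = max = 177; dominant pollutant is O₃.
AQI 177: Unhealthy.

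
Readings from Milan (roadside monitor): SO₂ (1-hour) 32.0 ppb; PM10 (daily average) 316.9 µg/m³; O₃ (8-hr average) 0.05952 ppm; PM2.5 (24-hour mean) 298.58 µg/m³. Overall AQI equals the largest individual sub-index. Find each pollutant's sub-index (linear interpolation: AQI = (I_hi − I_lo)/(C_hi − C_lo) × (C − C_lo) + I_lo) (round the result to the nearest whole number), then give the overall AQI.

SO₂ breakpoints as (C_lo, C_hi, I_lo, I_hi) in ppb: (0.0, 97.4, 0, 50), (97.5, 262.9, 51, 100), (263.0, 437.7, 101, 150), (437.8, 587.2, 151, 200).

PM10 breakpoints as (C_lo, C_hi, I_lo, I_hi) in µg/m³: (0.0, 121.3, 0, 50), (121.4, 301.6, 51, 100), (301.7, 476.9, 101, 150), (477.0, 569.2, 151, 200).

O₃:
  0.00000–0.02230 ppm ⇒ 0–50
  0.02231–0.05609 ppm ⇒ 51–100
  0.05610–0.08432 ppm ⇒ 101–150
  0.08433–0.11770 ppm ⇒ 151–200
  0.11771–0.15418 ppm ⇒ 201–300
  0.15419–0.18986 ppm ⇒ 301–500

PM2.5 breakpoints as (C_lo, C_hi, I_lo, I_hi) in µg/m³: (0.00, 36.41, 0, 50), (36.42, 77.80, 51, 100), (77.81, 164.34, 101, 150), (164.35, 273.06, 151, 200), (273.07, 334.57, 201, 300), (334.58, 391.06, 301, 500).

242

SO₂: 32.0 lies in 0.0–97.4, so I_lo=0, I_hi=50, C_lo=0.0, C_hi=97.4.
(50−0)/(97.4−0.0) × (32.0−0.0) + 0 = 50/97.4 × 32.0 + 0 ≈ 16.43 → 16.
PM10: 316.9 ∈ [301.7, 476.9] ↔ index [101, 150].
101 + (316.9−301.7)·(150−101)/(476.9−301.7) = 101 + 15.2·49/175.2 ≈ 105.25, so AQI = 105.
O₃ 0.05952: bracket 0.05610–0.08432 → index 101–150; slope 49/0.02822, offset 0.00342.
AQI = 101 + 49/0.02822·0.00342 ≈ 106.94 ⇒ 107.
PM2.5: 298.58 lies in 273.07–334.57, so I_lo=201, I_hi=300, C_lo=273.07, C_hi=334.57.
(300−201)/(334.57−273.07) × (298.58−273.07) + 201 = 99/61.50 × 25.51 + 201 ≈ 242.06 → 242.
Sub-indices: SO₂→16, PM10→105, O₃→107, PM2.5→242. Overall AQI = max = 242; dominant pollutant is PM2.5.
AQI 242: Very Unhealthy.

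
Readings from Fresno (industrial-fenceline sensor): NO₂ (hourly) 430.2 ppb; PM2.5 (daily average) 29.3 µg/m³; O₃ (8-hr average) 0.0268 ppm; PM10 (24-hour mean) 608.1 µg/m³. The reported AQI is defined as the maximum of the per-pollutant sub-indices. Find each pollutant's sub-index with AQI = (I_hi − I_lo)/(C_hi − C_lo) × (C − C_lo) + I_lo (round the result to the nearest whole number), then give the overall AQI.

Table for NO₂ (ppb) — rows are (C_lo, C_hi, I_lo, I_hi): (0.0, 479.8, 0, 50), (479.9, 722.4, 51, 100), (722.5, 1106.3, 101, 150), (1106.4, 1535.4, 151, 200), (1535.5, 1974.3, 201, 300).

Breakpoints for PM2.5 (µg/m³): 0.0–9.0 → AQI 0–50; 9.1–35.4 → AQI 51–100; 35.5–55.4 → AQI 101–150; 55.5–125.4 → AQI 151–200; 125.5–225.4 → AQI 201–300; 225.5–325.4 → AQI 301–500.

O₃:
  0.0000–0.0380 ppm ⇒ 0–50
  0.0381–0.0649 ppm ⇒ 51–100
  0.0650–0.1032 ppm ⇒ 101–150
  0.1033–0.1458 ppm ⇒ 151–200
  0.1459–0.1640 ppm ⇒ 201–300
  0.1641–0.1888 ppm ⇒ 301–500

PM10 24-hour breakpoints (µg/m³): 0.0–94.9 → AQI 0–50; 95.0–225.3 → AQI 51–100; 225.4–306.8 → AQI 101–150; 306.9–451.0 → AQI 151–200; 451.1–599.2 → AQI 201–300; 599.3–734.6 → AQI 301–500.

314

NO₂: 430.2 ∈ [0.0, 479.8] ↔ index [0, 50].
0 + (430.2−0.0)·(50−0)/(479.8−0.0) = 0 + 430.2·50/479.8 ≈ 44.83, so AQI = 45.
PM2.5: 29.3 ∈ [9.1, 35.4] ↔ index [51, 100].
51 + (29.3−9.1)·(100−51)/(35.4−9.1) = 51 + 20.2·49/26.3 ≈ 88.63, so AQI = 89.
O₃: row 0.0000–0.0380 (AQI 0–50). (50−0)·(0.0268−0.0000)/(0.0380−0.0000) + 0 = 50·0.0268/0.0380 + 0 ≈ 35.26 → 35.
PM10 608.1: bracket 599.3–734.6 → index 301–500; slope 199/135.3, offset 8.8.
AQI = 301 + 199/135.3·8.8 ≈ 313.94 ⇒ 314.
Sub-indices: NO₂→45, PM2.5→89, O₃→35, PM10→314. Overall AQI = max = 314; dominant pollutant is PM10.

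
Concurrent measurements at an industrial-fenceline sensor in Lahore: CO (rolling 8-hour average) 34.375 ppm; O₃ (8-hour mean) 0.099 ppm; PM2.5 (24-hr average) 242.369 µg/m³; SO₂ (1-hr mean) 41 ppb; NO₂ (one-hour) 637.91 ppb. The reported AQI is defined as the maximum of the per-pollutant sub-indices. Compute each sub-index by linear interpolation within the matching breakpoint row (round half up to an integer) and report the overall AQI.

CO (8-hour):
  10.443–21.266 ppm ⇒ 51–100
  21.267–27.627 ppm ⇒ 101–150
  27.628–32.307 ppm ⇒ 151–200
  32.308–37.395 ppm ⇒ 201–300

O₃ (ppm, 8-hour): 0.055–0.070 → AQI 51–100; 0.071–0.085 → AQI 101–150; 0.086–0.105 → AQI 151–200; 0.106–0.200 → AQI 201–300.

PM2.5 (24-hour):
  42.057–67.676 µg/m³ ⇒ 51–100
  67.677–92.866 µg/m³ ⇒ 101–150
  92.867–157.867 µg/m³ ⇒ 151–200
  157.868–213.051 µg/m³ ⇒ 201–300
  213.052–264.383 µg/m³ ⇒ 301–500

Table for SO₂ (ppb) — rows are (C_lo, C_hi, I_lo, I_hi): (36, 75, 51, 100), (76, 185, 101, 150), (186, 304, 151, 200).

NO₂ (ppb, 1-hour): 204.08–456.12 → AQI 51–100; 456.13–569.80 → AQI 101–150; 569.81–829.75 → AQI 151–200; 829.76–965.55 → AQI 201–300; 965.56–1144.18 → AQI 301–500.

CO: 34.375 lies in 32.308–37.395, so I_lo=201, I_hi=300, C_lo=32.308, C_hi=37.395.
(300−201)/(37.395−32.308) × (34.375−32.308) + 201 = 99/5.087 × 2.067 + 201 ≈ 241.23 → 241.
O₃: row 0.086–0.105 (AQI 151–200). (200−151)·(0.099−0.086)/(0.105−0.086) + 151 = 49·0.013/0.019 + 151 ≈ 184.53 → 185.
PM2.5: 242.369 lies in 213.052–264.383, so I_lo=301, I_hi=500, C_lo=213.052, C_hi=264.383.
(500−301)/(264.383−213.052) × (242.369−213.052) + 301 = 199/51.331 × 29.317 + 301 ≈ 414.66 → 415.
SO₂: 41 ∈ [36, 75] ↔ index [51, 100].
51 + (41−36)·(100−51)/(75−36) = 51 + 5·49/39 ≈ 57.28, so AQI = 57.
NO₂ 637.91: bracket 569.81–829.75 → index 151–200; slope 49/259.94, offset 68.10.
AQI = 151 + 49/259.94·68.10 ≈ 163.84 ⇒ 164.
Sub-indices: CO→241, O₃→185, PM2.5→415, SO₂→57, NO₂→164. Overall AQI = max = 415; dominant pollutant is PM2.5.

415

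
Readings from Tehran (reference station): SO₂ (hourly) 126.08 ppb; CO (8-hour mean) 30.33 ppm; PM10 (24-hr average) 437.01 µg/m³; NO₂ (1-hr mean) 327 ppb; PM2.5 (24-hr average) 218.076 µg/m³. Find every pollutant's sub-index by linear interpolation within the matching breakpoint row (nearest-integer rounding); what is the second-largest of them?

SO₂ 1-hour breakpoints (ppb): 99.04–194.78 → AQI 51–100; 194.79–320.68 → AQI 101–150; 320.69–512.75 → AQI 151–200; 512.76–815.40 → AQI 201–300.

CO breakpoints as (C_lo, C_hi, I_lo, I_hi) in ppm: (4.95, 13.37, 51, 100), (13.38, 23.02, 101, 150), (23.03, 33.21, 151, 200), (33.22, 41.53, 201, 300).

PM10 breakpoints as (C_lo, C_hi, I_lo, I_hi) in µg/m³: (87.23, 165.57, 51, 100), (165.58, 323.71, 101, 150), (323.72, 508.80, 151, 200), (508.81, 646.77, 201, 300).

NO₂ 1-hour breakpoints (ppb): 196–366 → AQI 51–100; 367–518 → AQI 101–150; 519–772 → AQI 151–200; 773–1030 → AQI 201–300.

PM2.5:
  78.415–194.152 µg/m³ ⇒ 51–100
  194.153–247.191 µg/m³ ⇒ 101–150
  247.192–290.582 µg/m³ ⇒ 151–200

181

SO₂: 126.08 ∈ [99.04, 194.78] ↔ index [51, 100].
51 + (126.08−99.04)·(100−51)/(194.78−99.04) = 51 + 27.04·49/95.74 ≈ 64.84, so AQI = 65.
CO: 30.33 ∈ [23.03, 33.21] ↔ index [151, 200].
151 + (30.33−23.03)·(200−151)/(33.21−23.03) = 151 + 7.30·49/10.18 ≈ 186.14, so AQI = 186.
PM10: 437.01 ∈ [323.72, 508.80] ↔ index [151, 200].
151 + (437.01−323.72)·(200−151)/(508.80−323.72) = 151 + 113.29·49/185.08 ≈ 180.99, so AQI = 181.
NO₂: 327 lies in 196–366, so I_lo=51, I_hi=100, C_lo=196, C_hi=366.
(100−51)/(366−196) × (327−196) + 51 = 49/170 × 131 + 51 ≈ 88.76 → 89.
PM2.5: 218.076 lies in 194.153–247.191, so I_lo=101, I_hi=150, C_lo=194.153, C_hi=247.191.
(150−101)/(247.191−194.153) × (218.076−194.153) + 101 = 49/53.038 × 23.923 + 101 ≈ 123.10 → 123.
Sub-indices: SO₂→65, CO→186, PM10→181, NO₂→89, PM2.5→123. Ranked high→low: 186, 181, 123, 89, 65. Second-highest sub-index = 181.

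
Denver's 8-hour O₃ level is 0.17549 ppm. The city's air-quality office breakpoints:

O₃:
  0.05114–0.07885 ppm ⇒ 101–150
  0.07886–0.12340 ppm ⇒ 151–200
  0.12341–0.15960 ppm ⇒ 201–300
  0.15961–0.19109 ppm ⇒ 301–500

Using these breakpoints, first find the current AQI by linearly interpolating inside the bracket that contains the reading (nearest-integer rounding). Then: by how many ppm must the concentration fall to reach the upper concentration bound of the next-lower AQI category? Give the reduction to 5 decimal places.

0.01589

O₃: 0.17549 lies in 0.15961–0.19109, so I_lo=301, I_hi=500, C_lo=0.15961, C_hi=0.19109.
(500−301)/(0.19109−0.15961) × (0.17549−0.15961) + 301 = 199/0.03148 × 0.01588 + 301 ≈ 401.39 → 401.
Current AQI 401 is in the Hazardous range (301–500). The next-lower category tops out at AQI 300, whose upper concentration bound is 0.15960 ppm.
Reduction needed = 0.17549 − 0.15960 = 0.01589 ppm.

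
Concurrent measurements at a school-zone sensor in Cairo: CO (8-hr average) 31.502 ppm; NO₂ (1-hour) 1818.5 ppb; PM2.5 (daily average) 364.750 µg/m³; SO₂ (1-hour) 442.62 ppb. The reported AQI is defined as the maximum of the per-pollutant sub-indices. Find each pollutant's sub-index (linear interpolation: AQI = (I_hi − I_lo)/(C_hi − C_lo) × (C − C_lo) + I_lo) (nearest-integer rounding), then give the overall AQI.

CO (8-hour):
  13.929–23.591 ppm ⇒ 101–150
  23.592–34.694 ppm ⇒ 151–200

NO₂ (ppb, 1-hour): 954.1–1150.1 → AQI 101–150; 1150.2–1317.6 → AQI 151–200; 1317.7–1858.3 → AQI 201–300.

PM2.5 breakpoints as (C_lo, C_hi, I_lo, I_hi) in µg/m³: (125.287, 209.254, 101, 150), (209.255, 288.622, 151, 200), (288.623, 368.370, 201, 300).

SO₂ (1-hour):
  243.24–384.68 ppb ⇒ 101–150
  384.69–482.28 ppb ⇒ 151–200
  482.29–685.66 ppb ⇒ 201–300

CO 31.502: bracket 23.592–34.694 → index 151–200; slope 49/11.102, offset 7.910.
AQI = 151 + 49/11.102·7.910 ≈ 185.91 ⇒ 186.
NO₂: 1818.5 ∈ [1317.7, 1858.3] ↔ index [201, 300].
201 + (1818.5−1317.7)·(300−201)/(1858.3−1317.7) = 201 + 500.8·99/540.6 ≈ 292.71, so AQI = 293.
PM2.5: 364.750 lies in 288.623–368.370, so I_lo=201, I_hi=300, C_lo=288.623, C_hi=368.370.
(300−201)/(368.370−288.623) × (364.750−288.623) + 201 = 99/79.747 × 76.127 + 201 ≈ 295.51 → 296.
SO₂ 442.62: bracket 384.69–482.28 → index 151–200; slope 49/97.59, offset 57.93.
AQI = 151 + 49/97.59·57.93 ≈ 180.09 ⇒ 180.
Sub-indices: CO→186, NO₂→293, PM2.5→296, SO₂→180. Overall AQI = max = 296; dominant pollutant is PM2.5.

296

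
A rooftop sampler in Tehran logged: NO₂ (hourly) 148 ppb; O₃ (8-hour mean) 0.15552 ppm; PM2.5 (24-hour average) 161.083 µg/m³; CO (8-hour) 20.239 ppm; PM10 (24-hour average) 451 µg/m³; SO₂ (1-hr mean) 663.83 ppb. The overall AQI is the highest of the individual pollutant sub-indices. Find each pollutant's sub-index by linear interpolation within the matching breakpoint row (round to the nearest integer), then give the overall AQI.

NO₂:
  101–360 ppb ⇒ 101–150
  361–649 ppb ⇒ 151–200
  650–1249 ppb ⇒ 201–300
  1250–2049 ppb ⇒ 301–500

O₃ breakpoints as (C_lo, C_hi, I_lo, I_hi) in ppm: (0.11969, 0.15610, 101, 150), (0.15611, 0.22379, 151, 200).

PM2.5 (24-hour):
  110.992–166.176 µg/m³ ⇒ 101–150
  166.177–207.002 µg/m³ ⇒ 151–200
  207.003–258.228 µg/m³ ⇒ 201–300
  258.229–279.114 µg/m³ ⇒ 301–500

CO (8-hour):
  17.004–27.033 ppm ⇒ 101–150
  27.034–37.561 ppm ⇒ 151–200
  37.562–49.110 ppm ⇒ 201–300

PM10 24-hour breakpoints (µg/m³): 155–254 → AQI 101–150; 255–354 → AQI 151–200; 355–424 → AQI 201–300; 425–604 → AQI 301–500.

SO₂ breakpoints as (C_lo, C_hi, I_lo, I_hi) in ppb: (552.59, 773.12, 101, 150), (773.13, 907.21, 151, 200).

NO₂: 148 lies in 101–360, so I_lo=101, I_hi=150, C_lo=101, C_hi=360.
(150−101)/(360−101) × (148−101) + 101 = 49/259 × 47 + 101 ≈ 109.89 → 110.
O₃: 0.15552 ∈ [0.11969, 0.15610] ↔ index [101, 150].
101 + (0.15552−0.11969)·(150−101)/(0.15610−0.11969) = 101 + 0.03583·49/0.03641 ≈ 149.22, so AQI = 149.
PM2.5 161.083: bracket 110.992–166.176 → index 101–150; slope 49/55.184, offset 50.091.
AQI = 101 + 49/55.184·50.091 ≈ 145.48 ⇒ 145.
CO: 20.239 lies in 17.004–27.033, so I_lo=101, I_hi=150, C_lo=17.004, C_hi=27.033.
(150−101)/(27.033−17.004) × (20.239−17.004) + 101 = 49/10.029 × 3.235 + 101 ≈ 116.81 → 117.
PM10: row 425–604 (AQI 301–500). (500−301)·(451−425)/(604−425) + 301 = 199·26/179 + 301 ≈ 329.91 → 330.
SO₂ 663.83: bracket 552.59–773.12 → index 101–150; slope 49/220.53, offset 111.24.
AQI = 101 + 49/220.53·111.24 ≈ 125.72 ⇒ 126.
Sub-indices: NO₂→110, O₃→149, PM2.5→145, CO→117, PM10→330, SO₂→126. Overall AQI = max = 330; dominant pollutant is PM10.

330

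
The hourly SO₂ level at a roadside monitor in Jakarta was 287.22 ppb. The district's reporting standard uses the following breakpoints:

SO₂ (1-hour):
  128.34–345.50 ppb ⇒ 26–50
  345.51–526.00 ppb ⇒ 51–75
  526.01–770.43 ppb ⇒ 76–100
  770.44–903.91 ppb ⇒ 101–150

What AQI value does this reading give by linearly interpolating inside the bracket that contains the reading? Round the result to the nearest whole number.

44

SO₂: 287.22 lies in 128.34–345.50, so I_lo=26, I_hi=50, C_lo=128.34, C_hi=345.50.
(50−26)/(345.50−128.34) × (287.22−128.34) + 26 = 24/217.16 × 158.88 + 26 ≈ 43.56 → 44.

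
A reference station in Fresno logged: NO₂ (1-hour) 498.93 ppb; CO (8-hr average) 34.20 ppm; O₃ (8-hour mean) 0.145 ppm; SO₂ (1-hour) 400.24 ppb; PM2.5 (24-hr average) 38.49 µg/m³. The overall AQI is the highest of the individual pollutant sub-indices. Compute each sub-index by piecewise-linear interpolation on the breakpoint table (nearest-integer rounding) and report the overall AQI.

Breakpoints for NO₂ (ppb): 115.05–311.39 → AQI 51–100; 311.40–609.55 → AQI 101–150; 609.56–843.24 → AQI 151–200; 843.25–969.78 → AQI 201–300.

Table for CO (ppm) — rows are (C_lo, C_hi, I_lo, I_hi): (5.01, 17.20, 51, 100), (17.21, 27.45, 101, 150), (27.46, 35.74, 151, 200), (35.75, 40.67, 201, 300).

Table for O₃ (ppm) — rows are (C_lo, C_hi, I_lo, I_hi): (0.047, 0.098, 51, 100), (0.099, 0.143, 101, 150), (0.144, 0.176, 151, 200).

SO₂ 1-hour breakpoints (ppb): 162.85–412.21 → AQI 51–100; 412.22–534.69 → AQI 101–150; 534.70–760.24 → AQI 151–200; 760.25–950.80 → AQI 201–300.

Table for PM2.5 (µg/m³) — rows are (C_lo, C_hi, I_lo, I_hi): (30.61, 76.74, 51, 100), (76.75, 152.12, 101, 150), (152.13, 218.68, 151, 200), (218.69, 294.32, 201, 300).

NO₂: row 311.40–609.55 (AQI 101–150). (150−101)·(498.93−311.40)/(609.55−311.40) + 101 = 49·187.53/298.15 + 101 ≈ 131.82 → 132.
CO: 34.20 ∈ [27.46, 35.74] ↔ index [151, 200].
151 + (34.20−27.46)·(200−151)/(35.74−27.46) = 151 + 6.74·49/8.28 ≈ 190.89, so AQI = 191.
O₃: row 0.144–0.176 (AQI 151–200). (200−151)·(0.145−0.144)/(0.176−0.144) + 151 = 49·0.001/0.032 + 151 ≈ 152.53 → 153.
SO₂ 400.24: bracket 162.85–412.21 → index 51–100; slope 49/249.36, offset 237.39.
AQI = 51 + 49/249.36·237.39 ≈ 97.65 ⇒ 98.
PM2.5: 38.49 ∈ [30.61, 76.74] ↔ index [51, 100].
51 + (38.49−30.61)·(100−51)/(76.74−30.61) = 51 + 7.88·49/46.13 ≈ 59.37, so AQI = 59.
Sub-indices: NO₂→132, CO→191, O₃→153, SO₂→98, PM2.5→59. Overall AQI = max = 191; dominant pollutant is CO.

191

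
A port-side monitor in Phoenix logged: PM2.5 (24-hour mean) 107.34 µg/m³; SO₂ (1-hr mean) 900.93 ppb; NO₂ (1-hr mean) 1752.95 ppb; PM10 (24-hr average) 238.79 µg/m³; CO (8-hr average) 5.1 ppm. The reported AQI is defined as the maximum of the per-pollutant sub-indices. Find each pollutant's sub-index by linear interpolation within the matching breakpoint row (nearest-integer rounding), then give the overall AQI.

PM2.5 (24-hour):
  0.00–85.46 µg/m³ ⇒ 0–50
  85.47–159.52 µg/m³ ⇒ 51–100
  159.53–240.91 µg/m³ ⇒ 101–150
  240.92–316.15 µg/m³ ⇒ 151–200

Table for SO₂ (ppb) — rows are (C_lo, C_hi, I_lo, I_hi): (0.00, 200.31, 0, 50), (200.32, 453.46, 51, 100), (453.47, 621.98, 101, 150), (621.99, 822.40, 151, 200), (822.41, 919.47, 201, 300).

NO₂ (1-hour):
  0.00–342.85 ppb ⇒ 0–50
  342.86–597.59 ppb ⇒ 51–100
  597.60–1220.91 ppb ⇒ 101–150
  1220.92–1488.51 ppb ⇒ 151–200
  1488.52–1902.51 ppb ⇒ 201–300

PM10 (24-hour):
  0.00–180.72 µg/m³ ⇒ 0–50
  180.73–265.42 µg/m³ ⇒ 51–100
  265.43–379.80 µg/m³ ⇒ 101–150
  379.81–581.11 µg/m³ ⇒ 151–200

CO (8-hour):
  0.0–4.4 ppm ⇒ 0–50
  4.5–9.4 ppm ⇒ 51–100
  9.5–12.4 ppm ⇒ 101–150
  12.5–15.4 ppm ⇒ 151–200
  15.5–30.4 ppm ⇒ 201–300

281

PM2.5 107.34: bracket 85.47–159.52 → index 51–100; slope 49/74.05, offset 21.87.
AQI = 51 + 49/74.05·21.87 ≈ 65.47 ⇒ 65.
SO₂: row 822.41–919.47 (AQI 201–300). (300−201)·(900.93−822.41)/(919.47−822.41) + 201 = 99·78.52/97.06 + 201 ≈ 281.09 → 281.
NO₂: row 1488.52–1902.51 (AQI 201–300). (300−201)·(1752.95−1488.52)/(1902.51−1488.52) + 201 = 99·264.43/413.99 + 201 ≈ 264.23 → 264.
PM10: 238.79 ∈ [180.73, 265.42] ↔ index [51, 100].
51 + (238.79−180.73)·(100−51)/(265.42−180.73) = 51 + 58.06·49/84.69 ≈ 84.59, so AQI = 85.
CO: 5.1 ∈ [4.5, 9.4] ↔ index [51, 100].
51 + (5.1−4.5)·(100−51)/(9.4−4.5) = 51 + 0.6·49/4.9 ≈ 57.00, so AQI = 57.
Sub-indices: PM2.5→65, SO₂→281, NO₂→264, PM10→85, CO→57. Overall AQI = max = 281; dominant pollutant is SO₂.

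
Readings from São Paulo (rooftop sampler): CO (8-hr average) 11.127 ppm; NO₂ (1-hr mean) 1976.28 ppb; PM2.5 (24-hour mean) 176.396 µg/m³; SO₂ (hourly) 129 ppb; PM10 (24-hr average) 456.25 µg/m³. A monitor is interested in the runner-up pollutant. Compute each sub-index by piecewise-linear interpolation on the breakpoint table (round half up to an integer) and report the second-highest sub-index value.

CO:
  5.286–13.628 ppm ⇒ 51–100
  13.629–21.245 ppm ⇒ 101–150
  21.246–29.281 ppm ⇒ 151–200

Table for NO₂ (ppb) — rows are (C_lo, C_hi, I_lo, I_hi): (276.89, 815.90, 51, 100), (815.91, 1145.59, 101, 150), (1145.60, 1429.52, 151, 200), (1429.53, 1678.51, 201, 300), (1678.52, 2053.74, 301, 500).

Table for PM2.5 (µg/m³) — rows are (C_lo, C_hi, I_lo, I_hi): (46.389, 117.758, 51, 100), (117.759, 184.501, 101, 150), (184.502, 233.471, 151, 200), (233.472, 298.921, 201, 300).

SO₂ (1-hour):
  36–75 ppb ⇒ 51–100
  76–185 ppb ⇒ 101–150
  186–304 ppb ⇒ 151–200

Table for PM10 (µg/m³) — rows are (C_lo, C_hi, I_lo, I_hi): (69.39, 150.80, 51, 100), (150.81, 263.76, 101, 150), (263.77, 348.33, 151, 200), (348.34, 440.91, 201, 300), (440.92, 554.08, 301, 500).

328

CO: row 5.286–13.628 (AQI 51–100). (100−51)·(11.127−5.286)/(13.628−5.286) + 51 = 49·5.841/8.342 + 51 ≈ 85.31 → 85.
NO₂ 1976.28: bracket 1678.52–2053.74 → index 301–500; slope 199/375.22, offset 297.76.
AQI = 301 + 199/375.22·297.76 ≈ 458.92 ⇒ 459.
PM2.5: 176.396 lies in 117.759–184.501, so I_lo=101, I_hi=150, C_lo=117.759, C_hi=184.501.
(150−101)/(184.501−117.759) × (176.396−117.759) + 101 = 49/66.742 × 58.637 + 101 ≈ 144.05 → 144.
SO₂: 129 ∈ [76, 185] ↔ index [101, 150].
101 + (129−76)·(150−101)/(185−76) = 101 + 53·49/109 ≈ 124.83, so AQI = 125.
PM10: row 440.92–554.08 (AQI 301–500). (500−301)·(456.25−440.92)/(554.08−440.92) + 301 = 199·15.33/113.16 + 301 ≈ 327.96 → 328.
Sub-indices: CO→85, NO₂→459, PM2.5→144, SO₂→125, PM10→328. Ranked high→low: 459, 328, 144, 125, 85. Second-highest sub-index = 328.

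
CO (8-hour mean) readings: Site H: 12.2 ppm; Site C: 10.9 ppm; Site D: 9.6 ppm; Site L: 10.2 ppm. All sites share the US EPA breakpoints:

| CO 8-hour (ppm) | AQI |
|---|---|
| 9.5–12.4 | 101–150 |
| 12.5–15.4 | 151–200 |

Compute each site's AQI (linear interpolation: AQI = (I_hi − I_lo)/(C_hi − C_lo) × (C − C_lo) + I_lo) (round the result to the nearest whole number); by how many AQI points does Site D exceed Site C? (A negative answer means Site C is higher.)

Site H: row 9.5–12.4 (AQI 101–150). (150−101)·(12.2−9.5)/(12.4−9.5) + 101 = 49·2.7/2.9 + 101 ≈ 146.62 → 147.
Site C: 10.9 lies in 9.5–12.4, so I_lo=101, I_hi=150, C_lo=9.5, C_hi=12.4.
(150−101)/(12.4−9.5) × (10.9−9.5) + 101 = 49/2.9 × 1.4 + 101 ≈ 124.66 → 125.
Site D: row 9.5–12.4 (AQI 101–150). (150−101)·(9.6−9.5)/(12.4−9.5) + 101 = 49·0.1/2.9 + 101 ≈ 102.69 → 103.
Site L 10.2: bracket 9.5–12.4 → index 101–150; slope 49/2.9, offset 0.7.
AQI = 101 + 49/2.9·0.7 ≈ 112.83 ⇒ 113.
AQIs: Site H=147, Site C=125, Site D=103, Site L=113. Site D (103) − Site C (125) = -22.

-22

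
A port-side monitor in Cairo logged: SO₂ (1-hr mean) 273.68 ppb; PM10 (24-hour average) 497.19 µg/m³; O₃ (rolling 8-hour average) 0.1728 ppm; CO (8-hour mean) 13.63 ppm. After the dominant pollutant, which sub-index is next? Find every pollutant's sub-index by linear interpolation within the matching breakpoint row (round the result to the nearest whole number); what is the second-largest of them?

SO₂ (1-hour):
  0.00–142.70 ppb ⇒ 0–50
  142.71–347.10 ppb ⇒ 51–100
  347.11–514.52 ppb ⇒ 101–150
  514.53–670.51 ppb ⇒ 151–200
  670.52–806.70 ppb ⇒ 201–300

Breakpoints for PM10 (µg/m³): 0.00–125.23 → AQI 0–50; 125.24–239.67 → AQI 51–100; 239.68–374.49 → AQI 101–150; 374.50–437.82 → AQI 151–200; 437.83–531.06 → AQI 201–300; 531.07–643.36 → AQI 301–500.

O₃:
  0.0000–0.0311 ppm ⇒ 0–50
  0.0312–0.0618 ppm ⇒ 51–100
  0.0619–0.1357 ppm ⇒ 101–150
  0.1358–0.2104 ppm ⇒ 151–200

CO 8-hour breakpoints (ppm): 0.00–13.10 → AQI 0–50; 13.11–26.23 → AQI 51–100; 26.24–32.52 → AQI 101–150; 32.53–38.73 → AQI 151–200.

SO₂: 273.68 lies in 142.71–347.10, so I_lo=51, I_hi=100, C_lo=142.71, C_hi=347.10.
(100−51)/(347.10−142.71) × (273.68−142.71) + 51 = 49/204.39 × 130.97 + 51 ≈ 82.40 → 82.
PM10: 497.19 lies in 437.83–531.06, so I_lo=201, I_hi=300, C_lo=437.83, C_hi=531.06.
(300−201)/(531.06−437.83) × (497.19−437.83) + 201 = 99/93.23 × 59.36 + 201 ≈ 264.03 → 264.
O₃: 0.1728 lies in 0.1358–0.2104, so I_lo=151, I_hi=200, C_lo=0.1358, C_hi=0.2104.
(200−151)/(0.2104−0.1358) × (0.1728−0.1358) + 151 = 49/0.0746 × 0.0370 + 151 ≈ 175.30 → 175.
CO: row 13.11–26.23 (AQI 51–100). (100−51)·(13.63−13.11)/(26.23−13.11) + 51 = 49·0.52/13.12 + 51 ≈ 52.94 → 53.
Sub-indices: SO₂→82, PM10→264, O₃→175, CO→53. Ranked high→low: 264, 175, 82, 53. Second-highest sub-index = 175.

175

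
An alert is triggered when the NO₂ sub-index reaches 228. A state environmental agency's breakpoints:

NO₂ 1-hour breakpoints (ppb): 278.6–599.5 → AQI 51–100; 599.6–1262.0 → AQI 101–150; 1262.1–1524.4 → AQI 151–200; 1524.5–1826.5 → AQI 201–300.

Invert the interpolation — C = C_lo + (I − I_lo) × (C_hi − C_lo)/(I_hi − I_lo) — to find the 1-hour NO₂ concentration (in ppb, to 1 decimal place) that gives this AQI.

AQI 228 lies in the 201–300 band, which corresponds to 1524.5–1826.5 ppb.
C = 1524.5 + (228−201)×(1826.5−1524.5)/(300−201) = 1524.5 + 27×302.0/99 ≈ 1606.864 ppb → 1606.9 ppb to 1 dp.

1606.9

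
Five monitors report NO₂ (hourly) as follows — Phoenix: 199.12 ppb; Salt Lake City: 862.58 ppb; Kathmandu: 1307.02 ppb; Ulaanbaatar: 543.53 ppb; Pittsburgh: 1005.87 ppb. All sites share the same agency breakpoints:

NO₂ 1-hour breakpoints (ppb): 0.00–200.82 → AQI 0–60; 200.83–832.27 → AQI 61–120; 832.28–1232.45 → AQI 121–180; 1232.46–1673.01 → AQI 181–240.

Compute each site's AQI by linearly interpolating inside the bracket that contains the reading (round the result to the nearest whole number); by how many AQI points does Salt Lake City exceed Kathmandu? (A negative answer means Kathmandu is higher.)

Phoenix: 199.12 ∈ [0.00, 200.82] ↔ index [0, 60].
0 + (199.12−0.00)·(60−0)/(200.82−0.00) = 0 + 199.12·60/200.82 ≈ 59.49, so AQI = 59.
Salt Lake City 862.58: bracket 832.28–1232.45 → index 121–180; slope 59/400.17, offset 30.30.
AQI = 121 + 59/400.17·30.30 ≈ 125.47 ⇒ 125.
Kathmandu: row 1232.46–1673.01 (AQI 181–240). (240−181)·(1307.02−1232.46)/(1673.01−1232.46) + 181 = 59·74.56/440.55 + 181 ≈ 190.99 → 191.
Ulaanbaatar 543.53: bracket 200.83–832.27 → index 61–120; slope 59/631.44, offset 342.70.
AQI = 61 + 59/631.44·342.70 ≈ 93.02 ⇒ 93.
Pittsburgh: row 832.28–1232.45 (AQI 121–180). (180−121)·(1005.87−832.28)/(1232.45−832.28) + 121 = 59·173.59/400.17 + 121 ≈ 146.59 → 147.
AQIs: Phoenix=59, Salt Lake City=125, Kathmandu=191, Ulaanbaatar=93, Pittsburgh=147. Salt Lake City (125) − Kathmandu (191) = -66.

-66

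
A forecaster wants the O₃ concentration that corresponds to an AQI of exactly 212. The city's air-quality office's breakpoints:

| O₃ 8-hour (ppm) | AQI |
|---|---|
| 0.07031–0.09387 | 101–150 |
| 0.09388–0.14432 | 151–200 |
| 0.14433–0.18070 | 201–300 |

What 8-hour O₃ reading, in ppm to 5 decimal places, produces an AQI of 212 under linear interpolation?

AQI 212 lies in the 201–300 band, which corresponds to 0.14433–0.18070 ppm.
C = 0.14433 + (212−201)×(0.18070−0.14433)/(300−201) = 0.14433 + 11×0.03637/99 ≈ 0.1483711 ppm → 0.14837 ppm to 5 dp.

0.14837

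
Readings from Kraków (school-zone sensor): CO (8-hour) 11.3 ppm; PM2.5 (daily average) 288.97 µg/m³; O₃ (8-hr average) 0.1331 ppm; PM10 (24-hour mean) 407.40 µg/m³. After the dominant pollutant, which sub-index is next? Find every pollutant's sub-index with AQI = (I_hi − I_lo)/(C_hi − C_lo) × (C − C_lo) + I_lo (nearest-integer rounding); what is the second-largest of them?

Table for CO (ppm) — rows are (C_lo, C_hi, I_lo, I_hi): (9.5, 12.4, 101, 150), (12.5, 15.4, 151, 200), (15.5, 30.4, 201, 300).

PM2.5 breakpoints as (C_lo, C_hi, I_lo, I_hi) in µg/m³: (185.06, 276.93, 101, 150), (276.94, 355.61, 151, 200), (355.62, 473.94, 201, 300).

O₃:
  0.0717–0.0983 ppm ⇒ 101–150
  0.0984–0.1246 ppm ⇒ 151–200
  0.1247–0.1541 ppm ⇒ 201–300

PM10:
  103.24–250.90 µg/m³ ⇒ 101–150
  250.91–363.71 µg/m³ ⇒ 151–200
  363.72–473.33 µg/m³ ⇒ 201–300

CO 11.3: bracket 9.5–12.4 → index 101–150; slope 49/2.9, offset 1.8.
AQI = 101 + 49/2.9·1.8 ≈ 131.41 ⇒ 131.
PM2.5: 288.97 ∈ [276.94, 355.61] ↔ index [151, 200].
151 + (288.97−276.94)·(200−151)/(355.61−276.94) = 151 + 12.03·49/78.67 ≈ 158.49, so AQI = 158.
O₃: 0.1331 ∈ [0.1247, 0.1541] ↔ index [201, 300].
201 + (0.1331−0.1247)·(300−201)/(0.1541−0.1247) = 201 + 0.0084·99/0.0294 ≈ 229.29, so AQI = 229.
PM10: row 363.72–473.33 (AQI 201–300). (300−201)·(407.40−363.72)/(473.33−363.72) + 201 = 99·43.68/109.61 + 201 ≈ 240.45 → 240.
Sub-indices: CO→131, PM2.5→158, O₃→229, PM10→240. Ranked high→low: 240, 229, 158, 131. Second-highest sub-index = 229.

229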